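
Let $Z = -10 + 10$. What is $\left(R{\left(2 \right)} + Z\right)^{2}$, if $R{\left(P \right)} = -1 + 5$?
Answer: $16$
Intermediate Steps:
$R{\left(P \right)} = 4$
$Z = 0$
$\left(R{\left(2 \right)} + Z\right)^{2} = \left(4 + 0\right)^{2} = 4^{2} = 16$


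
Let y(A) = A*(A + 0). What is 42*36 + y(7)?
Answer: 1561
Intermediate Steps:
y(A) = A² (y(A) = A*A = A²)
42*36 + y(7) = 42*36 + 7² = 1512 + 49 = 1561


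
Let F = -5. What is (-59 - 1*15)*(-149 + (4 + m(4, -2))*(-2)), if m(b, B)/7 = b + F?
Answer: 10582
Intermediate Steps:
m(b, B) = -35 + 7*b (m(b, B) = 7*(b - 5) = 7*(-5 + b) = -35 + 7*b)
(-59 - 1*15)*(-149 + (4 + m(4, -2))*(-2)) = (-59 - 1*15)*(-149 + (4 + (-35 + 7*4))*(-2)) = (-59 - 15)*(-149 + (4 + (-35 + 28))*(-2)) = -74*(-149 + (4 - 7)*(-2)) = -74*(-149 - 3*(-2)) = -74*(-149 + 6) = -74*(-143) = 10582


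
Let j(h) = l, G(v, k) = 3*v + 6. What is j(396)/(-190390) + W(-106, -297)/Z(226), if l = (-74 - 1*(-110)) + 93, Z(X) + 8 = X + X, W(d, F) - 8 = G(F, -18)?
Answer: -83514653/42266580 ≈ -1.9759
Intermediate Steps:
G(v, k) = 6 + 3*v
W(d, F) = 14 + 3*F (W(d, F) = 8 + (6 + 3*F) = 14 + 3*F)
Z(X) = -8 + 2*X (Z(X) = -8 + (X + X) = -8 + 2*X)
l = 129 (l = (-74 + 110) + 93 = 36 + 93 = 129)
j(h) = 129
j(396)/(-190390) + W(-106, -297)/Z(226) = 129/(-190390) + (14 + 3*(-297))/(-8 + 2*226) = 129*(-1/190390) + (14 - 891)/(-8 + 452) = -129/190390 - 877/444 = -83514653/42266580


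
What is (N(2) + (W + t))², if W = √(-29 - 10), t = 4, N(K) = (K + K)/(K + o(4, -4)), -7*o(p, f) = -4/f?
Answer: -191/169 + 160*I*√39/13 ≈ -1.1302 + 76.862*I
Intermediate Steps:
o(p, f) = 4/(7*f) (o(p, f) = -(-4)/(7*f) = 4/(7*f))
N(K) = 2*K/(-⅐ + K) (N(K) = (K + K)/(K + (4/7)/(-4)) = (2*K)/(K + (4/7)*(-¼)) = (2*K)/(K - ⅐) = (2*K)/(-⅐ + K) = 2*K/(-⅐ + K))
W = I*√39 (W = √(-39) = I*√39 ≈ 6.245*I)
(N(2) + (W + t))² = (14*2/(-1 + 7*2) + (I*√39 + 4))² = (14*2/(-1 + 14) + (4 + I*√39))² = (14*2/13 + (4 + I*√39))² = (14*2*(1/13) + (4 + I*√39))² = (28/13 + (4 + I*√39))² = (80/13 + I*√39)²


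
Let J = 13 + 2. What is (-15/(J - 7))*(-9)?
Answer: 135/8 ≈ 16.875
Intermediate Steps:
J = 15
(-15/(J - 7))*(-9) = (-15/(15 - 7))*(-9) = (-15/8)*(-9) = ((⅛)*(-15))*(-9) = -15/8*(-9) = 135/8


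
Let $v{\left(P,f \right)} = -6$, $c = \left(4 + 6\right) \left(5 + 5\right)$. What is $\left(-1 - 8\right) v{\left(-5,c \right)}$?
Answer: $54$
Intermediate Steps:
$c = 100$ ($c = 10 \cdot 10 = 100$)
$\left(-1 - 8\right) v{\left(-5,c \right)} = \left(-1 - 8\right) \left(-6\right) = \left(-9\right) \left(-6\right) = 54$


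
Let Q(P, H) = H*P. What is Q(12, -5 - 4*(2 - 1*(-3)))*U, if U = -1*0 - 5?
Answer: 1500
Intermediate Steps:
U = -5 (U = 0 - 5 = -5)
Q(12, -5 - 4*(2 - 1*(-3)))*U = ((-5 - 4*(2 - 1*(-3)))*12)*(-5) = ((-5 - 4*(2 + 3))*12)*(-5) = ((-5 - 4*5)*12)*(-5) = ((-5 - 20)*12)*(-5) = -25*12*(-5) = -300*(-5) = 1500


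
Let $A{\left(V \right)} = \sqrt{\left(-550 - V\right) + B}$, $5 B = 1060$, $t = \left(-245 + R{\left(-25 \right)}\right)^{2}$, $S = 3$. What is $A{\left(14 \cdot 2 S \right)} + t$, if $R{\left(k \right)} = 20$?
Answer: $50625 + i \sqrt{422} \approx 50625.0 + 20.543 i$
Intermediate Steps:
$t = 50625$ ($t = \left(-245 + 20\right)^{2} = \left(-225\right)^{2} = 50625$)
$B = 212$ ($B = \frac{1}{5} \cdot 1060 = 212$)
$A{\left(V \right)} = \sqrt{-338 - V}$ ($A{\left(V \right)} = \sqrt{\left(-550 - V\right) + 212} = \sqrt{-338 - V}$)
$A{\left(14 \cdot 2 S \right)} + t = \sqrt{-338 - 14 \cdot 2 \cdot 3} + 50625 = \sqrt{-338 - 28 \cdot 3} + 50625 = \sqrt{-338 - 84} + 50625 = \sqrt{-422} + 50625 = i \sqrt{422} + 50625 = 50625 + i \sqrt{422}$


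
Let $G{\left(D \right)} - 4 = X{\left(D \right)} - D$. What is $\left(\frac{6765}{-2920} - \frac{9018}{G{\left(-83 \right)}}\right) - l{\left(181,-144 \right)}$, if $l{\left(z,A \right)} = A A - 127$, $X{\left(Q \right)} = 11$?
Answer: $- \frac{592446697}{28616} \approx -20703.0$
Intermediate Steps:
$l{\left(z,A \right)} = -127 + A^{2}$ ($l{\left(z,A \right)} = A^{2} - 127 = -127 + A^{2}$)
$G{\left(D \right)} = 15 - D$ ($G{\left(D \right)} = 4 - \left(-11 + D\right) = 15 - D$)
$\left(\frac{6765}{-2920} - \frac{9018}{G{\left(-83 \right)}}\right) - l{\left(181,-144 \right)} = \left(\frac{6765}{-2920} - \frac{9018}{15 - -83}\right) - \left(-127 + \left(-144\right)^{2}\right) = \left(6765 \left(- \frac{1}{2920}\right) - \frac{9018}{15 + 83}\right) - \left(-127 + 20736\right) = \left(- \frac{1353}{584} - \frac{9018}{98}\right) - 20609 = \left(- \frac{1353}{584} - \frac{4509}{49}\right) - 20609 = - \frac{2699553}{28616} - 20609 = - \frac{592446697}{28616}$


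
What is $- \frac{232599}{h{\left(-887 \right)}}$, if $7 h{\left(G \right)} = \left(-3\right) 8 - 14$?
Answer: $\frac{1628193}{38} \approx 42847.0$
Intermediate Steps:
$h{\left(G \right)} = - \frac{38}{7}$ ($h{\left(G \right)} = \frac{\left(-3\right) 8 - 14}{7} = \frac{-24 - 14}{7} = \frac{1}{7} \left(-38\right) = - \frac{38}{7}$)
$- \frac{232599}{h{\left(-887 \right)}} = - \frac{232599}{- \frac{38}{7}} = \left(-232599\right) \left(- \frac{7}{38}\right) = \frac{1628193}{38}$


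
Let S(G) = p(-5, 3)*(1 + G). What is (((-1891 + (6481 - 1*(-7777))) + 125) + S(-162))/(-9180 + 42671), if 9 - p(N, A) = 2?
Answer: 11365/33491 ≈ 0.33934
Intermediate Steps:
p(N, A) = 7 (p(N, A) = 9 - 1*2 = 9 - 2 = 7)
S(G) = 7 + 7*G (S(G) = 7*(1 + G) = 7 + 7*G)
(((-1891 + (6481 - 1*(-7777))) + 125) + S(-162))/(-9180 + 42671) = (((-1891 + (6481 - 1*(-7777))) + 125) + (7 + 7*(-162)))/(-9180 + 42671) = (((-1891 + (6481 + 7777)) + 125) + (7 - 1134))/33491 = (((-1891 + 14258) + 125) - 1127)*(1/33491) = ((12367 + 125) - 1127)*(1/33491) = (12492 - 1127)*(1/33491) = 11365*(1/33491) = 11365/33491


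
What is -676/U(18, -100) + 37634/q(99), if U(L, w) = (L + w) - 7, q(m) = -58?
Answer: -1655109/2581 ≈ -641.27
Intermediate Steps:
U(L, w) = -7 + L + w
-676/U(18, -100) + 37634/q(99) = -676/(-7 + 18 - 100) + 37634/(-58) = -676/(-89) + 37634*(-1/58) = -676*(-1/89) - 18817/29 = 676/89 - 18817/29 = -1655109/2581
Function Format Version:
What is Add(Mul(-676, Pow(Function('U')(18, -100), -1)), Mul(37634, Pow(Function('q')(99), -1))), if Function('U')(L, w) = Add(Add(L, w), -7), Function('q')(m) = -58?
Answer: Rational(-1655109, 2581) ≈ -641.27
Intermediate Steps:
Function('U')(L, w) = Add(-7, L, w)
Add(Mul(-676, Pow(Function('U')(18, -100), -1)), Mul(37634, Pow(Function('q')(99), -1))) = Add(Mul(-676, Pow(Add(-7, 18, -100), -1)), Mul(37634, Pow(-58, -1))) = Add(Mul(-676, Pow(-89, -1)), Mul(37634, Rational(-1, 58))) = Add(Mul(-676, Rational(-1, 89)), Rational(-18817, 29)) = Add(Rational(676, 89), Rational(-18817, 29)) = Rational(-1655109, 2581)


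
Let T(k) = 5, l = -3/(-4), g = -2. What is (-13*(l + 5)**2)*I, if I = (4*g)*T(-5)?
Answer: 34385/2 ≈ 17193.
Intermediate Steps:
l = 3/4 (l = -3*(-1/4) = 3/4 ≈ 0.75000)
I = -40 (I = (4*(-2))*5 = -8*5 = -40)
(-13*(l + 5)**2)*I = -13*(3/4 + 5)**2*(-40) = -13*(23/4)**2*(-40) = -13*529/16*(-40) = -6877/16*(-40) = 34385/2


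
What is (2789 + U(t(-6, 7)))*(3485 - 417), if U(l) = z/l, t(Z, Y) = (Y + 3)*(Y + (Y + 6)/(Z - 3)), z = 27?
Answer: 1069767881/125 ≈ 8.5581e+6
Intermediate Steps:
t(Z, Y) = (3 + Y)*(Y + (6 + Y)/(-3 + Z))
U(l) = 27/l
(2789 + U(t(-6, 7)))*(3485 - 417) = (2789 + 27/(((18 - 2*7**2 - 6*7**2 + 3*7*(-6))/(-3 - 6))))*(3485 - 417) = (2789 + 27/(((18 - 2*49 - 6*49 - 126)/(-9))))*3068 = (2789 + 27/((-(18 - 98 - 294 - 126)/9)))*3068 = (2789 + 27/((-1/9*(-500))))*3068 = (2789 + 27/(500/9))*3068 = (2789 + 27*(9/500))*3068 = (2789 + 243/500)*3068 = (1394743/500)*3068 = 1069767881/125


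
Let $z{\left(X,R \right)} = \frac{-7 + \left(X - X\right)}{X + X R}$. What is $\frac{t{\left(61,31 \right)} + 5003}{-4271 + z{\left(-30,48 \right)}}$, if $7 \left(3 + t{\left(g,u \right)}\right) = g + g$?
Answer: $- \frac{1053660}{896909} \approx -1.1748$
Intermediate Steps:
$z{\left(X,R \right)} = - \frac{7}{X + R X}$ ($z{\left(X,R \right)} = \frac{-7 + 0}{X + R X} = - \frac{7}{X + R X}$)
$t{\left(g,u \right)} = -3 + \frac{2 g}{7}$ ($t{\left(g,u \right)} = -3 + \frac{g + g}{7} = -3 + \frac{2 g}{7}$)
$\frac{t{\left(61,31 \right)} + 5003}{-4271 + z{\left(-30,48 \right)}} = \frac{\left(-3 + \frac{2}{7} \cdot 61\right) + 5003}{-4271 - \frac{7}{\left(-30\right) \left(1 + 48\right)}} = \frac{\left(-3 + \frac{122}{7}\right) + 5003}{-4271 - - \frac{7}{30 \cdot 49}} = \frac{\frac{101}{7} + 5003}{-4271 - \left(- \frac{7}{30}\right) \frac{1}{49}} = \frac{35122}{7 \left(-4271 + \frac{1}{210}\right)} = \frac{35122}{7 \left(- \frac{896909}{210}\right)} = \frac{35122}{7} \left(- \frac{210}{896909}\right) = - \frac{1053660}{896909}$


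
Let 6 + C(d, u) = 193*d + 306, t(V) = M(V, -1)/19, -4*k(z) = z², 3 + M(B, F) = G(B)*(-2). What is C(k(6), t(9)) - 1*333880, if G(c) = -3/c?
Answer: -335317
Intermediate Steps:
M(B, F) = -3 + 6/B (M(B, F) = -3 - 3/B*(-2) = -3 + 6/B)
k(z) = -z²/4
t(V) = -3/19 + 6/(19*V) (t(V) = (-3 + 6/V)/19 = (-3 + 6/V)*(1/19) = -3/19 + 6/(19*V))
C(d, u) = 300 + 193*d (C(d, u) = -6 + (193*d + 306) = -6 + (306 + 193*d) = 300 + 193*d)
C(k(6), t(9)) - 1*333880 = (300 + 193*(-¼*6²)) - 1*333880 = (300 + 193*(-¼*36)) - 333880 = (300 + 193*(-9)) - 333880 = (300 - 1737) - 333880 = -1437 - 333880 = -335317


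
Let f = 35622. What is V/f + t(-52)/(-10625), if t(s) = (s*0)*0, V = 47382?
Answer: 7897/5937 ≈ 1.3301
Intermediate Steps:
t(s) = 0 (t(s) = 0*0 = 0)
V/f + t(-52)/(-10625) = 47382/35622 + 0/(-10625) = 47382*(1/35622) + 0*(-1/10625) = 7897/5937 + 0 = 7897/5937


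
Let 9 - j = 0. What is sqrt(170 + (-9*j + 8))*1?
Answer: sqrt(97) ≈ 9.8489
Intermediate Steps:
j = 9 (j = 9 - 1*0 = 9 + 0 = 9)
sqrt(170 + (-9*j + 8))*1 = sqrt(170 + (-9*9 + 8))*1 = sqrt(170 + (-81 + 8))*1 = sqrt(170 - 73)*1 = sqrt(97)*1 = sqrt(97)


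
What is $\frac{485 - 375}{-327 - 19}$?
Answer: $- \frac{55}{173} \approx -0.31792$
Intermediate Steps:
$\frac{485 - 375}{-327 - 19} = \frac{110}{-346} = 110 \left(- \frac{1}{346}\right) = - \frac{55}{173}$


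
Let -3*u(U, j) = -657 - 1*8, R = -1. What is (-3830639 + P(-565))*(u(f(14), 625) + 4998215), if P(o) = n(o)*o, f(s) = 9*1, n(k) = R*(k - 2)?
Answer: -62245441838140/3 ≈ -2.0748e+13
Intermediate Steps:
n(k) = 2 - k (n(k) = -(k - 2) = -(-2 + k) = 2 - k)
f(s) = 9
P(o) = o*(2 - o) (P(o) = (2 - o)*o = o*(2 - o))
u(U, j) = 665/3 (u(U, j) = -(-657 - 1*8)/3 = -(-657 - 8)/3 = -⅓*(-665) = 665/3)
(-3830639 + P(-565))*(u(f(14), 625) + 4998215) = (-3830639 - 565*(2 - 1*(-565)))*(665/3 + 4998215) = (-3830639 - 565*(2 + 565))*(14995310/3) = (-3830639 - 565*567)*(14995310/3) = (-3830639 - 320355)*(14995310/3) = -4150994*14995310/3 = -62245441838140/3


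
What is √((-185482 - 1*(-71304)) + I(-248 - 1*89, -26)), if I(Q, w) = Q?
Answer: I*√114515 ≈ 338.4*I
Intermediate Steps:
√((-185482 - 1*(-71304)) + I(-248 - 1*89, -26)) = √((-185482 - 1*(-71304)) + (-248 - 1*89)) = √((-185482 + 71304) + (-248 - 89)) = √(-114178 - 337) = √(-114515) = I*√114515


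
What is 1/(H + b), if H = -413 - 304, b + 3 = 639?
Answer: -1/81 ≈ -0.012346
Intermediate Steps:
b = 636 (b = -3 + 639 = 636)
H = -717
1/(H + b) = 1/(-717 + 636) = 1/(-81) = -1/81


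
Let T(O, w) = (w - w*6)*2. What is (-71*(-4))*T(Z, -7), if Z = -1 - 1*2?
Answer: 19880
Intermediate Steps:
Z = -3 (Z = -1 - 2 = -3)
T(O, w) = -10*w (T(O, w) = (w - 6*w)*2 = -5*w*2 = -10*w)
(-71*(-4))*T(Z, -7) = (-71*(-4))*(-10*(-7)) = 284*70 = 19880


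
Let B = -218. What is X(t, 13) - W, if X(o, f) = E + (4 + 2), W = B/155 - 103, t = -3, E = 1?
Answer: 17268/155 ≈ 111.41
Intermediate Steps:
W = -16183/155 (W = -218/155 - 103 = -16183/155 ≈ -104.41)
X(o, f) = 7 (X(o, f) = 1 + (4 + 2) = 1 + 6 = 7)
X(t, 13) - W = 7 - 1*(-16183/155) = 7 + 16183/155 = 17268/155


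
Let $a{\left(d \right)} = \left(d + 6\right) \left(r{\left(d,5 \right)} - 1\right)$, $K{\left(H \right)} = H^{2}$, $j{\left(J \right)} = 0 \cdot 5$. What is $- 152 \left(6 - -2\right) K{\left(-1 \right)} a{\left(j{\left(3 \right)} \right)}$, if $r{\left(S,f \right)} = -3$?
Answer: $29184$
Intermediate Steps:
$j{\left(J \right)} = 0$
$a{\left(d \right)} = -24 - 4 d$ ($a{\left(d \right)} = \left(d + 6\right) \left(-3 - 1\right) = \left(6 + d\right) \left(-4\right) = -24 - 4 d$)
$- 152 \left(6 - -2\right) K{\left(-1 \right)} a{\left(j{\left(3 \right)} \right)} = - 152 \left(6 - -2\right) \left(-1\right)^{2} \left(-24 - 0\right) = - 152 \left(6 + 2\right) 1 \left(-24 + 0\right) = - 152 \cdot 8 \cdot 1 \left(-24\right) = - 152 \cdot 8 \left(-24\right) = \left(-152\right) \left(-192\right) = 29184$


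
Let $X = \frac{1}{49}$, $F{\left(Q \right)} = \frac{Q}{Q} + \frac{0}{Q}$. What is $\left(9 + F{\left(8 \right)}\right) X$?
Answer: $\frac{10}{49} \approx 0.20408$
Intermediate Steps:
$F{\left(Q \right)} = 1$ ($F{\left(Q \right)} = 1 + 0 = 1$)
$X = \frac{1}{49} \approx 0.020408$
$\left(9 + F{\left(8 \right)}\right) X = \left(9 + 1\right) \frac{1}{49} = 10 \cdot \frac{1}{49} = \frac{10}{49}$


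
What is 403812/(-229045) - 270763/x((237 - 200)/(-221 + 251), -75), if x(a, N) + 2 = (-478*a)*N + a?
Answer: -2396134479774/303811472215 ≈ -7.8869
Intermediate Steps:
x(a, N) = -2 + a - 478*N*a (x(a, N) = -2 + ((-478*a)*N + a) = -2 + (-478*N*a + a) = -2 + (a - 478*N*a) = -2 + a - 478*N*a)
403812/(-229045) - 270763/x((237 - 200)/(-221 + 251), -75) = 403812/(-229045) - 270763/(-2 + (237 - 200)/(-221 + 251) - 478*(-75)*(237 - 200)/(-221 + 251)) = 403812*(-1/229045) - 270763/(-2 + 37/30 - 478*(-75)*37/30) = -403812/229045 - 270763/(-2 + 37*(1/30) - 478*(-75)*37*(1/30)) = -403812/229045 - 270763/(-2 + 37/30 - 478*(-75)*37/30) = -403812/229045 - 270763/(-2 + 37/30 + 44215) = -403812/229045 - 270763/1326427/30 = -403812/229045 - 270763*30/1326427 = -403812/229045 - 8122890/1326427 = -2396134479774/303811472215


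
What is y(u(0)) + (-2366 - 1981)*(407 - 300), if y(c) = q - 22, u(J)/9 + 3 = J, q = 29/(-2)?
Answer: -930331/2 ≈ -4.6517e+5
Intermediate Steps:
q = -29/2 (q = 29*(-½) = -29/2 ≈ -14.500)
u(J) = -27 + 9*J
y(c) = -73/2 (y(c) = -29/2 - 22 = -73/2)
y(u(0)) + (-2366 - 1981)*(407 - 300) = -73/2 + (-2366 - 1981)*(407 - 300) = -73/2 - 4347*107 = -73/2 - 465129 = -930331/2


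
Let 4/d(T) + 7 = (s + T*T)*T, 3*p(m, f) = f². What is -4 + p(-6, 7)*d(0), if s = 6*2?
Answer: -40/3 ≈ -13.333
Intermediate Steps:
s = 12
p(m, f) = f²/3
d(T) = 4/(-7 + T*(12 + T²)) (d(T) = 4/(-7 + (12 + T*T)*T) = 4/(-7 + (12 + T²)*T) = 4/(-7 + T*(12 + T²)))
-4 + p(-6, 7)*d(0) = -4 + ((⅓)*7²)*(4/(-7 + 0³ + 12*0)) = -4 + ((⅓)*49)*(4/(-7 + 0 + 0)) = -4 + 49*(4/(-7))/3 = -4 + 49*(4*(-⅐))/3 = -4 + (49/3)*(-4/7) = -4 - 28/3 = -40/3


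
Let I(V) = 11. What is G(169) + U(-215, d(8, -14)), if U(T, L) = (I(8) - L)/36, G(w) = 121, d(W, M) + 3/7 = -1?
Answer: 10193/84 ≈ 121.35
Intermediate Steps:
d(W, M) = -10/7 (d(W, M) = -3/7 - 1 = -10/7)
U(T, L) = 11/36 - L/36 (U(T, L) = (11 - L)/36 = (11 - L)*(1/36) = 11/36 - L/36)
G(169) + U(-215, d(8, -14)) = 121 + (11/36 - 1/36*(-10/7)) = 121 + (11/36 + 5/126) = 121 + 29/84 = 10193/84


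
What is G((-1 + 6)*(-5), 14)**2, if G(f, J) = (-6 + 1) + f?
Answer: 900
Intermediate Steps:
G(f, J) = -5 + f
G((-1 + 6)*(-5), 14)**2 = (-5 + (-1 + 6)*(-5))**2 = (-5 + 5*(-5))**2 = (-5 - 25)**2 = (-30)**2 = 900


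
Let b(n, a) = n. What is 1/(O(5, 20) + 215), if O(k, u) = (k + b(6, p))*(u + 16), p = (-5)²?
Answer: 1/611 ≈ 0.0016367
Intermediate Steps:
p = 25
O(k, u) = (6 + k)*(16 + u) (O(k, u) = (k + 6)*(u + 16) = (6 + k)*(16 + u))
1/(O(5, 20) + 215) = 1/((96 + 6*20 + 16*5 + 5*20) + 215) = 1/((96 + 120 + 80 + 100) + 215) = 1/(396 + 215) = 1/611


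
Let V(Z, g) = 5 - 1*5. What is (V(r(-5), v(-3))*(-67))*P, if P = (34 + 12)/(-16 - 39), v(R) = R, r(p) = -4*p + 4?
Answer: 0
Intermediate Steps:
r(p) = 4 - 4*p
V(Z, g) = 0 (V(Z, g) = 5 - 5 = 0)
P = -46/55 (P = 46/(-55) = 46*(-1/55) = -46/55 ≈ -0.83636)
(V(r(-5), v(-3))*(-67))*P = (0*(-67))*(-46/55) = 0*(-46/55) = 0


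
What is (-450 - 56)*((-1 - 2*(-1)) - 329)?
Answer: 165968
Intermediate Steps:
(-450 - 56)*((-1 - 2*(-1)) - 329) = -506*((-1 + 2) - 329) = -506*(1 - 329) = -506*(-328) = 165968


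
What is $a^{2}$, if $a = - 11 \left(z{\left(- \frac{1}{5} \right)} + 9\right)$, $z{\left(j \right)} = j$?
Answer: $\frac{234256}{25} \approx 9370.2$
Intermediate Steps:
$a = - \frac{484}{5}$ ($a = - 11 \left(- \frac{1}{5} + 9\right) = \left(-11\right) \frac{44}{5} = - \frac{484}{5} \approx -96.8$)
$a^{2} = \left(- \frac{484}{5}\right)^{2} = \frac{234256}{25}$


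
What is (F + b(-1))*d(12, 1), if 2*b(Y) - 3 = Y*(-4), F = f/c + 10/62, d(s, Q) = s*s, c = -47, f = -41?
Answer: 951192/1457 ≈ 652.84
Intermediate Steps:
d(s, Q) = s²
F = 1506/1457 (F = -41/(-47) + 10/62 = -41*(-1/47) + 10*(1/62) = 41/47 + 5/31 = 1506/1457 ≈ 1.0336)
b(Y) = 3/2 - 2*Y (b(Y) = 3/2 + (Y*(-4))/2 = 3/2 + (-4*Y)/2 = 3/2 - 2*Y)
(F + b(-1))*d(12, 1) = (1506/1457 + (3/2 - 2*(-1)))*12² = (1506/1457 + (3/2 + 2))*144 = (1506/1457 + 7/2)*144 = (13211/2914)*144 = 951192/1457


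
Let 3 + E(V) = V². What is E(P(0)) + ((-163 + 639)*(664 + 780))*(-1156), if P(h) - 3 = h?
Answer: -794569658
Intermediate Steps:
P(h) = 3 + h
E(V) = -3 + V²
E(P(0)) + ((-163 + 639)*(664 + 780))*(-1156) = (-3 + (3 + 0)²) + ((-163 + 639)*(664 + 780))*(-1156) = (-3 + 3²) + (476*1444)*(-1156) = (-3 + 9) + 687344*(-1156) = 6 - 794569664 = -794569658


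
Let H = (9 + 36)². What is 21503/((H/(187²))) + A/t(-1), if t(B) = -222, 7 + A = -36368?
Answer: 55667995243/149850 ≈ 3.7149e+5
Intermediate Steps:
A = -36375 (A = -7 - 36368 = -36375)
H = 2025 (H = 45² = 2025)
21503/((H/(187²))) + A/t(-1) = 21503/((2025/(187²))) - 36375/(-222) = 21503/((2025/34969)) - 36375*(-1/222) = 21503/((2025*(1/34969))) + 12125/74 = 21503/(2025/34969) + 12125/74 = 21503*(34969/2025) + 12125/74 = 751938407/2025 + 12125/74 = 55667995243/149850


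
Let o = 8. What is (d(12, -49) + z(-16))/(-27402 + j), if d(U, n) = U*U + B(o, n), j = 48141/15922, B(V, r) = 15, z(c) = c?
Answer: -206986/39658773 ≈ -0.0052192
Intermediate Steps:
j = 48141/15922 (j = 48141*(1/15922) = 48141/15922 ≈ 3.0236)
d(U, n) = 15 + U**2 (d(U, n) = U*U + 15 = U**2 + 15 = 15 + U**2)
(d(12, -49) + z(-16))/(-27402 + j) = ((15 + 12**2) - 16)/(-27402 + 48141/15922) = ((15 + 144) - 16)/(-436246503/15922) = (159 - 16)*(-15922/436246503) = 143*(-15922/436246503) = -206986/39658773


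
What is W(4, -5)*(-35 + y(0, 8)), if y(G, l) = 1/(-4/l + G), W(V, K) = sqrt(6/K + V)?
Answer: -37*sqrt(70)/5 ≈ -61.913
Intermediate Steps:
W(V, K) = sqrt(V + 6/K)
y(G, l) = 1/(G - 4/l)
W(4, -5)*(-35 + y(0, 8)) = sqrt(4 + 6/(-5))*(-35 + 8/(-4 + 0*8)) = sqrt(4 + 6*(-1/5))*(-35 + 8/(-4 + 0)) = sqrt(4 - 6/5)*(-35 + 8/(-4)) = sqrt(14/5)*(-35 + 8*(-1/4)) = (sqrt(70)/5)*(-35 - 2) = (sqrt(70)/5)*(-37) = -37*sqrt(70)/5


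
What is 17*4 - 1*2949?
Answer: -2881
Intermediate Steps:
17*4 - 1*2949 = 68 - 2949 = -2881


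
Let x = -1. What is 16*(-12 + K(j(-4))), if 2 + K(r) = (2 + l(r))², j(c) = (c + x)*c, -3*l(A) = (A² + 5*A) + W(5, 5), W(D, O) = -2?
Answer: 430112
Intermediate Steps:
l(A) = ⅔ - 5*A/3 - A²/3 (l(A) = -((A² + 5*A) - 2)/3 = -(-2 + A² + 5*A)/3 = ⅔ - 5*A/3 - A²/3)
j(c) = c*(-1 + c) (j(c) = (c - 1)*c = (-1 + c)*c = c*(-1 + c))
K(r) = -2 + (8/3 - 5*r/3 - r²/3)² (K(r) = -2 + (2 + (⅔ - 5*r/3 - r²/3))² = -2 + (8/3 - 5*r/3 - r²/3)²)
16*(-12 + K(j(-4))) = 16*(-12 + (-2 + (-8 + (-4*(-1 - 4))² + 5*(-4*(-1 - 4)))²/9)) = 16*(-12 + (-2 + (-8 + (-4*(-5))² + 5*(-4*(-5)))²/9)) = 16*(-12 + (-2 + (-8 + 20² + 5*20)²/9)) = 16*(-12 + (-2 + (-8 + 400 + 100)²/9)) = 16*(-12 + (-2 + (⅑)*492²)) = 16*(-12 + (-2 + (⅑)*242064)) = 16*(-12 + (-2 + 26896)) = 16*(-12 + 26894) = 16*26882 = 430112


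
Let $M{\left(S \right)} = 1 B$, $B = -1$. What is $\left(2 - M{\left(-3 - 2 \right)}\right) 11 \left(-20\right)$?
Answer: $-660$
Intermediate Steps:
$M{\left(S \right)} = -1$ ($M{\left(S \right)} = 1 \left(-1\right) = -1$)
$\left(2 - M{\left(-3 - 2 \right)}\right) 11 \left(-20\right) = \left(2 - -1\right) 11 \left(-20\right) = \left(2 + 1\right) 11 \left(-20\right) = 3 \cdot 11 \left(-20\right) = 33 \left(-20\right) = -660$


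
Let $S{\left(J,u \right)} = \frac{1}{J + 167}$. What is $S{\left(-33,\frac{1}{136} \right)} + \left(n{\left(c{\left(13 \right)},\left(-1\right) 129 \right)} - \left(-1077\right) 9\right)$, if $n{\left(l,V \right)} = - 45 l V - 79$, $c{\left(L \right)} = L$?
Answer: $\frac{11400587}{134} \approx 85079.0$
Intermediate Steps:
$n{\left(l,V \right)} = -79 - 45 V l$ ($n{\left(l,V \right)} = - 45 V l - 79 = -79 - 45 V l$)
$S{\left(J,u \right)} = \frac{1}{167 + J}$
$S{\left(-33,\frac{1}{136} \right)} + \left(n{\left(c{\left(13 \right)},\left(-1\right) 129 \right)} - \left(-1077\right) 9\right) = \frac{1}{167 - 33} - \left(79 - 9693 + 45 \left(\left(-1\right) 129\right) 13\right) = \frac{1}{134} - \left(-9614 - 75465\right) = \frac{1}{134} + \left(\left(-79 + 75465\right) + 9693\right) = \frac{1}{134} + \left(75386 + 9693\right) = \frac{1}{134} + 85079 = \frac{11400587}{134}$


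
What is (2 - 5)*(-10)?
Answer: 30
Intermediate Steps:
(2 - 5)*(-10) = -3*(-10) = 30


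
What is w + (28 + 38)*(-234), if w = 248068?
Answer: 232624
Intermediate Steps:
w + (28 + 38)*(-234) = 248068 + (28 + 38)*(-234) = 248068 + 66*(-234) = 248068 - 15444 = 232624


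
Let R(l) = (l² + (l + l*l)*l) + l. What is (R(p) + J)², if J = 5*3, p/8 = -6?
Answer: 11239604289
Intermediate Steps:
p = -48 (p = 8*(-6) = -48)
R(l) = l + l² + l*(l + l²) (R(l) = (l² + (l + l²)*l) + l = (l² + l*(l + l²)) + l = l + l² + l*(l + l²))
J = 15
(R(p) + J)² = (-48*(1 + (-48)² + 2*(-48)) + 15)² = (-48*(1 + 2304 - 96) + 15)² = (-48*2209 + 15)² = (-106032 + 15)² = (-106017)² = 11239604289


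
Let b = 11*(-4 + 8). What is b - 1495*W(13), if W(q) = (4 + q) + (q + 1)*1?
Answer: -46301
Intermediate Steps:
W(q) = 5 + 2*q (W(q) = (4 + q) + (1 + q)*1 = (4 + q) + (1 + q) = 5 + 2*q)
b = 44 (b = 11*4 = 44)
b - 1495*W(13) = 44 - 1495*(5 + 2*13) = 44 - 1495*(5 + 26) = 44 - 1495*31 = 44 - 46345 = -46301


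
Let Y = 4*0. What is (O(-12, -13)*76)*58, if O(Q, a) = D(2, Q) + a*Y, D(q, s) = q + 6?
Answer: 35264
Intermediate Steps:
Y = 0
D(q, s) = 6 + q
O(Q, a) = 8 (O(Q, a) = (6 + 2) + a*0 = 8 + 0 = 8)
(O(-12, -13)*76)*58 = (8*76)*58 = 608*58 = 35264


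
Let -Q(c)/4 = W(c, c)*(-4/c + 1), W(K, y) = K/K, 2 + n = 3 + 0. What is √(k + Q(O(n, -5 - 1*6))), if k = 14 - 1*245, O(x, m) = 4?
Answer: I*√231 ≈ 15.199*I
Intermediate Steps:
n = 1 (n = -2 + (3 + 0) = -2 + 3 = 1)
W(K, y) = 1
Q(c) = -4 + 16/c (Q(c) = -4*(-4/c + 1) = -4*(1 - 4/c) = -4 + 16/c)
k = -231 (k = 14 - 245 = -231)
√(k + Q(O(n, -5 - 1*6))) = √(-231 + (-4 + 16/4)) = √(-231 + (-4 + 16*(¼))) = √(-231 + (-4 + 4)) = √(-231 + 0) = √(-231) = I*√231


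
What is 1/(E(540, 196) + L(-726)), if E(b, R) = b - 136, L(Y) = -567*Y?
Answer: 1/412046 ≈ 2.4269e-6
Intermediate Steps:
E(b, R) = -136 + b
1/(E(540, 196) + L(-726)) = 1/((-136 + 540) - 567*(-726)) = 1/(404 + 411642) = 1/412046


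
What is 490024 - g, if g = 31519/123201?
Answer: 60371415305/123201 ≈ 4.9002e+5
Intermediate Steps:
g = 31519/123201 (g = 31519*(1/123201) = 31519/123201 ≈ 0.25583)
490024 - g = 490024 - 1*31519/123201 = 490024 - 31519/123201 = 60371415305/123201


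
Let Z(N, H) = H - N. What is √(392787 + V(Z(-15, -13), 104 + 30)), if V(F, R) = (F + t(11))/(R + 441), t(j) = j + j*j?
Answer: √5194611157/115 ≈ 626.73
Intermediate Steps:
t(j) = j + j²
V(F, R) = (132 + F)/(441 + R) (V(F, R) = (F + 11*(1 + 11))/(R + 441) = (F + 11*12)/(441 + R) = (F + 132)/(441 + R) = (132 + F)/(441 + R))
√(392787 + V(Z(-15, -13), 104 + 30)) = √(392787 + (132 + (-13 - 1*(-15)))/(441 + (104 + 30))) = √(392787 + (132 + (-13 + 15))/(441 + 134)) = √(392787 + (132 + 2)/575) = √(392787 + (1/575)*134) = √(392787 + 134/575) = √(225852659/575) = √5194611157/115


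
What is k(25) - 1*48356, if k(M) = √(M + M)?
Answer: -48356 + 5*√2 ≈ -48349.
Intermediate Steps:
k(M) = √2*√M (k(M) = √(2*M) = √2*√M)
k(25) - 1*48356 = √2*√25 - 1*48356 = √2*5 - 48356 = 5*√2 - 48356 = -48356 + 5*√2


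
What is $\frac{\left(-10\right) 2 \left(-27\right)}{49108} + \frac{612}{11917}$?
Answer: $\frac{536607}{8606177} \approx 0.062351$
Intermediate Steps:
$\frac{\left(-10\right) 2 \left(-27\right)}{49108} + \frac{612}{11917} = \left(-20\right) \left(-27\right) \frac{1}{49108} + 612 \cdot \frac{1}{11917} = 540 \cdot \frac{1}{49108} + \frac{36}{701} = \frac{135}{12277} + \frac{36}{701} = \frac{536607}{8606177}$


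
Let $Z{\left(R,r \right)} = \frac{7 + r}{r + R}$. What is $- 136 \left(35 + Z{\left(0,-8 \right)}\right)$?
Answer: $-4777$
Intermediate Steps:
$Z{\left(R,r \right)} = \frac{7 + r}{R + r}$
$- 136 \left(35 + Z{\left(0,-8 \right)}\right) = - 136 \left(35 + \frac{7 - 8}{0 - 8}\right) = - 136 \left(35 + \frac{1}{-8} \left(-1\right)\right) = - 136 \left(35 - - \frac{1}{8}\right) = - 136 \left(35 + \frac{1}{8}\right) = \left(-136\right) \frac{281}{8} = -4777$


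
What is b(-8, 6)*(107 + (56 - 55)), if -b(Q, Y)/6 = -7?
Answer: 4536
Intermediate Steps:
b(Q, Y) = 42 (b(Q, Y) = -6*(-7) = 42)
b(-8, 6)*(107 + (56 - 55)) = 42*(107 + (56 - 55)) = 42*(107 + 1) = 42*108 = 4536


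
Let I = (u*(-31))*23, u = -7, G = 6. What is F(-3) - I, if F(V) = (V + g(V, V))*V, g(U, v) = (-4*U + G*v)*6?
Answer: -4874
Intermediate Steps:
g(U, v) = -24*U + 36*v (g(U, v) = (-4*U + 6*v)*6 = -24*U + 36*v)
I = 4991 (I = -7*(-31)*23 = 217*23 = 4991)
F(V) = 13*V² (F(V) = (V + (-24*V + 36*V))*V = (V + 12*V)*V = (13*V)*V = 13*V²)
F(-3) - I = 13*(-3)² - 1*4991 = 13*9 - 4991 = 117 - 4991 = -4874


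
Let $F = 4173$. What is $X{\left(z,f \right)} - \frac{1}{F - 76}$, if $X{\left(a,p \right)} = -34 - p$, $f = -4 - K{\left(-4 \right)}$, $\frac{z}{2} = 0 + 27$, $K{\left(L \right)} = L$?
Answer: $- \frac{139299}{4097} \approx -34.0$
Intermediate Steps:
$z = 54$ ($z = 2 \left(0 + 27\right) = 2 \cdot 27 = 54$)
$f = 0$ ($f = -4 - -4 = -4 + 4 = 0$)
$X{\left(z,f \right)} - \frac{1}{F - 76} = \left(-34 - 0\right) - \frac{1}{4173 - 76} = \left(-34 + 0\right) - \frac{1}{4097} = -34 - \frac{1}{4097} = - \frac{139299}{4097}$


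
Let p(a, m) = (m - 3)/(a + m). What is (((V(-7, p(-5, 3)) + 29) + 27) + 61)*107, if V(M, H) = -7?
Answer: 11770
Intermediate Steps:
p(a, m) = (-3 + m)/(a + m)
(((V(-7, p(-5, 3)) + 29) + 27) + 61)*107 = (((-7 + 29) + 27) + 61)*107 = ((22 + 27) + 61)*107 = (49 + 61)*107 = 110*107 = 11770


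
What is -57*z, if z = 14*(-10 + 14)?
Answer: -3192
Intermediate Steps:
z = 56 (z = 14*4 = 56)
-57*z = -57*56 = -3192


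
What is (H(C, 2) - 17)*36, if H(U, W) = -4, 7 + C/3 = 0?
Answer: -756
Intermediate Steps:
C = -21 (C = -21 + 3*0 = -21 + 0 = -21)
(H(C, 2) - 17)*36 = (-4 - 17)*36 = -21*36 = -756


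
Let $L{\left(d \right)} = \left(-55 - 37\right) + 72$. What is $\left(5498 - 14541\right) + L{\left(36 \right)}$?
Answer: $-9063$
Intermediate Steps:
$L{\left(d \right)} = -20$ ($L{\left(d \right)} = -92 + 72 = -20$)
$\left(5498 - 14541\right) + L{\left(36 \right)} = \left(5498 - 14541\right) - 20 = -9043 - 20 = -9063$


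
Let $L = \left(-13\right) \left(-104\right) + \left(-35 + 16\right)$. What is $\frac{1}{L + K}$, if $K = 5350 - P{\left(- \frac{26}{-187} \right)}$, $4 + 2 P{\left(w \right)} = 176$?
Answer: $\frac{1}{6597} \approx 0.00015158$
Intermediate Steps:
$P{\left(w \right)} = 86$ ($P{\left(w \right)} = -2 + \frac{1}{2} \cdot 176 = -2 + 88 = 86$)
$L = 1333$ ($L = 1352 - 19 = 1333$)
$K = 5264$ ($K = 5350 - 86 = 5264$)
$\frac{1}{L + K} = \frac{1}{1333 + 5264} = \frac{1}{6597}$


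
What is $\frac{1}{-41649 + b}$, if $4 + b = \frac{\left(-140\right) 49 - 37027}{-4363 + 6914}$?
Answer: $- \frac{2551}{106300690} \approx -2.3998 \cdot 10^{-5}$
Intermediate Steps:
$b = - \frac{54091}{2551}$ ($b = -4 + \frac{\left(-140\right) 49 - 37027}{-4363 + 6914} = -4 + \frac{-6860 - 37027}{2551} = -4 - \frac{43887}{2551} = - \frac{54091}{2551} \approx -21.204$)
$\frac{1}{-41649 + b} = \frac{1}{-41649 - \frac{54091}{2551}} = \frac{1}{- \frac{106300690}{2551}} = - \frac{2551}{106300690}$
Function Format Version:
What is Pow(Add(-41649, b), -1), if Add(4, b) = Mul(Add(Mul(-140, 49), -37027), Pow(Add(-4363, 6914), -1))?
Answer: Rational(-2551, 106300690) ≈ -2.3998e-5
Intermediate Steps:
b = Rational(-54091, 2551) (b = Add(-4, Mul(Add(Mul(-140, 49), -37027), Pow(Add(-4363, 6914), -1))) = Add(-4, Mul(Add(-6860, -37027), Pow(2551, -1))) = Add(-4, Mul(-43887, Rational(1, 2551))) = Add(-4, Rational(-43887, 2551)) = Rational(-54091, 2551) ≈ -21.204)
Pow(Add(-41649, b), -1) = Pow(Add(-41649, Rational(-54091, 2551)), -1) = Pow(Rational(-106300690, 2551), -1) = Rational(-2551, 106300690)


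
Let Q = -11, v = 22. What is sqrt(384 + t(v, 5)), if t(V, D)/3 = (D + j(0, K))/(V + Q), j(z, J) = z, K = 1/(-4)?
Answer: 3*sqrt(5181)/11 ≈ 19.631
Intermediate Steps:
K = -1/4 ≈ -0.25000
t(V, D) = 3*D/(-11 + V) (t(V, D) = 3*((D + 0)/(V - 11)) = 3*(D/(-11 + V)) = 3*D/(-11 + V))
sqrt(384 + t(v, 5)) = sqrt(384 + 3*5/(-11 + 22)) = sqrt(384 + 3*5/11) = sqrt(384 + 3*5*(1/11)) = sqrt(384 + 15/11) = sqrt(4239/11) = 3*sqrt(5181)/11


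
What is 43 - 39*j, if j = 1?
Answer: 4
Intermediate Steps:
43 - 39*j = 43 - 39*1 = 43 - 39 = 4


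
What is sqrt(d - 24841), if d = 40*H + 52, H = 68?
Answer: I*sqrt(22069) ≈ 148.56*I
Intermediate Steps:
d = 2772 (d = 40*68 + 52 = 2720 + 52 = 2772)
sqrt(d - 24841) = sqrt(2772 - 24841) = sqrt(-22069) = I*sqrt(22069)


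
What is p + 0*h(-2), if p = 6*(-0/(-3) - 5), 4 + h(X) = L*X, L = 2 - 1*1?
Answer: -30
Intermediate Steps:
L = 1 (L = 2 - 1 = 1)
h(X) = -4 + X (h(X) = -4 + 1*X = -4 + X)
p = -30 (p = 6*(-0*(-1)/3 - 5) = 6*(-5*0 - 5) = 6*(0 - 5) = 6*(-5) = -30)
p + 0*h(-2) = -30 + 0*(-4 - 2) = -30 + 0*(-6) = -30 + 0 = -30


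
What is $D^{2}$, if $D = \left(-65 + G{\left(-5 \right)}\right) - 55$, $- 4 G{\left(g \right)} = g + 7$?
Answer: $\frac{58081}{4} \approx 14520.0$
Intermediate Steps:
$G{\left(g \right)} = - \frac{7}{4} - \frac{g}{4}$ ($G{\left(g \right)} = - \frac{g + 7}{4} = - \frac{7 + g}{4} = - \frac{7}{4} - \frac{g}{4}$)
$D = - \frac{241}{2}$ ($D = \left(-65 - \frac{1}{2}\right) - 55 = - \frac{131}{2} - 55 = - \frac{241}{2} \approx -120.5$)
$D^{2} = \left(- \frac{241}{2}\right)^{2} = \frac{58081}{4}$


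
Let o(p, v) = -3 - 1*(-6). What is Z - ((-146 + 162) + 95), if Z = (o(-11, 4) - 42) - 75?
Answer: -225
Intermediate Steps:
o(p, v) = 3 (o(p, v) = -3 + 6 = 3)
Z = -114 (Z = (3 - 42) - 75 = -39 - 75 = -114)
Z - ((-146 + 162) + 95) = -114 - ((-146 + 162) + 95) = -114 - (16 + 95) = -114 - 1*111 = -114 - 111 = -225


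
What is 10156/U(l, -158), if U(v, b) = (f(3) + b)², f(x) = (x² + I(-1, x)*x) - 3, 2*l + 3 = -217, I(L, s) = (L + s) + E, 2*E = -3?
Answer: 40624/90601 ≈ 0.44838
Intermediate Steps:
E = -3/2 (E = (½)*(-3) = -3/2 ≈ -1.5000)
I(L, s) = -3/2 + L + s (I(L, s) = (L + s) - 3/2 = -3/2 + L + s)
l = -110 (l = -3/2 + (½)*(-217) = -3/2 - 217/2 = -110)
f(x) = -3 + x² + x*(-5/2 + x) (f(x) = (x² + (-3/2 - 1 + x)*x) - 3 = (x² + (-5/2 + x)*x) - 3 = (x² + x*(-5/2 + x)) - 3 = -3 + x² + x*(-5/2 + x))
U(v, b) = (15/2 + b)² (U(v, b) = ((-3 + 2*3² - 5/2*3) + b)² = ((-3 + 2*9 - 15/2) + b)² = ((-3 + 18 - 15/2) + b)² = (15/2 + b)²)
10156/U(l, -158) = 10156/(((15 + 2*(-158))²/4)) = 10156/(((15 - 316)²/4)) = 10156/(((¼)*(-301)²)) = 10156/(((¼)*90601)) = 10156/(90601/4) = 10156*(4/90601) = 40624/90601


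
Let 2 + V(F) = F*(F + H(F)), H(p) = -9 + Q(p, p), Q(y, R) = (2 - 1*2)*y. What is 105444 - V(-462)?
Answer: -112156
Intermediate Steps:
Q(y, R) = 0 (Q(y, R) = (2 - 2)*y = 0*y = 0)
H(p) = -9 (H(p) = -9 + 0 = -9)
V(F) = -2 + F*(-9 + F) (V(F) = -2 + F*(F - 9) = -2 + F*(-9 + F))
105444 - V(-462) = 105444 - (-2 + (-462)² - 9*(-462)) = 105444 - (-2 + 213444 + 4158) = 105444 - 1*217600 = 105444 - 217600 = -112156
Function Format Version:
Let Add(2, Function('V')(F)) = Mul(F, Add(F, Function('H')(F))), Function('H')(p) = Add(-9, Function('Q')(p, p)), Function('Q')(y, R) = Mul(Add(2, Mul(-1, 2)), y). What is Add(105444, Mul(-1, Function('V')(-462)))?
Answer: -112156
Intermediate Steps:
Function('Q')(y, R) = 0 (Function('Q')(y, R) = Mul(Add(2, -2), y) = Mul(0, y) = 0)
Function('H')(p) = -9 (Function('H')(p) = Add(-9, 0) = -9)
Function('V')(F) = Add(-2, Mul(F, Add(-9, F))) (Function('V')(F) = Add(-2, Mul(F, Add(F, -9))) = Add(-2, Mul(F, Add(-9, F))))
Add(105444, Mul(-1, Function('V')(-462))) = Add(105444, Mul(-1, Add(-2, Pow(-462, 2), Mul(-9, -462)))) = Add(105444, Mul(-1, Add(-2, 213444, 4158))) = Add(105444, Mul(-1, 217600)) = Add(105444, -217600) = -112156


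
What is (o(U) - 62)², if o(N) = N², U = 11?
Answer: 3481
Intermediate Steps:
(o(U) - 62)² = (11² - 62)² = (121 - 62)² = 59² = 3481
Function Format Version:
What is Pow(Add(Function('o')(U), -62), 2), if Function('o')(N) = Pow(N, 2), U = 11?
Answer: 3481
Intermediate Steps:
Pow(Add(Function('o')(U), -62), 2) = Pow(Add(Pow(11, 2), -62), 2) = Pow(Add(121, -62), 2) = Pow(59, 2) = 3481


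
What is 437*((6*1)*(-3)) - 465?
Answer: -8331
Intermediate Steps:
437*((6*1)*(-3)) - 465 = 437*(6*(-3)) - 465 = 437*(-18) - 465 = -7866 - 465 = -8331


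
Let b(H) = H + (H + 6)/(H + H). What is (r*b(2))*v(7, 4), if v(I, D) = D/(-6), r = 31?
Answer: -248/3 ≈ -82.667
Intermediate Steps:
b(H) = H + (6 + H)/(2*H) (b(H) = H + (6 + H)/((2*H)) = H + (6 + H)*(1/(2*H)) = H + (6 + H)/(2*H))
v(I, D) = -D/6 (v(I, D) = D*(-1/6) = -D/6)
(r*b(2))*v(7, 4) = (31*(1/2 + 2 + 3/2))*(-1/6*4) = (31*(1/2 + 2 + 3*(1/2)))*(-2/3) = (31*(1/2 + 2 + 3/2))*(-2/3) = (31*4)*(-2/3) = 124*(-2/3) = -248/3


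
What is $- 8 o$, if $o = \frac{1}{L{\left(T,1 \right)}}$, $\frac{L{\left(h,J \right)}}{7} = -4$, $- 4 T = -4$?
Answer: $\frac{2}{7} \approx 0.28571$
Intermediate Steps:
$T = 1$ ($T = \left(- \frac{1}{4}\right) \left(-4\right) = 1$)
$L{\left(h,J \right)} = -28$ ($L{\left(h,J \right)} = 7 \left(-4\right) = -28$)
$o = - \frac{1}{28}$ ($o = \frac{1}{-28} = - \frac{1}{28} \approx -0.035714$)
$- 8 o = \left(-8\right) \left(- \frac{1}{28}\right) = \frac{2}{7}$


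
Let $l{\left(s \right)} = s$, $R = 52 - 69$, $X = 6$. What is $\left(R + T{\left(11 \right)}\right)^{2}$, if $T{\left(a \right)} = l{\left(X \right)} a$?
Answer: $2401$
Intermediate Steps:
$R = -17$
$T{\left(a \right)} = 6 a$
$\left(R + T{\left(11 \right)}\right)^{2} = \left(-17 + 6 \cdot 11\right)^{2} = \left(-17 + 66\right)^{2} = 49^{2} = 2401$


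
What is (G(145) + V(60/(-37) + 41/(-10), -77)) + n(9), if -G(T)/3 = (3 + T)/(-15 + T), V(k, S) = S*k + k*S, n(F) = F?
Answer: 2132548/2405 ≈ 886.71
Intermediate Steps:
V(k, S) = 2*S*k (V(k, S) = S*k + S*k = 2*S*k)
G(T) = -3*(3 + T)/(-15 + T)
(G(145) + V(60/(-37) + 41/(-10), -77)) + n(9) = (3*(-3 - 1*145)/(-15 + 145) + 2*(-77)*(60/(-37) + 41/(-10))) + 9 = (3*(-3 - 145)/130 + 2*(-77)*(60*(-1/37) + 41*(-⅒))) + 9 = (3*(1/130)*(-148) + 2*(-77)*(-60/37 - 41/10)) + 9 = (-222/65 + 2*(-77)*(-2117/370)) + 9 = (-222/65 + 163009/185) + 9 = 2110903/2405 + 9 = 2132548/2405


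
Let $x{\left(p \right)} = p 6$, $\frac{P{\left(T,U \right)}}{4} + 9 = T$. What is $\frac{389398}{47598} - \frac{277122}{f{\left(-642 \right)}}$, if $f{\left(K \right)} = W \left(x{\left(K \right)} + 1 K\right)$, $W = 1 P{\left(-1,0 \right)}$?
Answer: $\frac{4733977627}{713018040} \approx 6.6394$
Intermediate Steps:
$P{\left(T,U \right)} = -36 + 4 T$
$x{\left(p \right)} = 6 p$
$W = -40$ ($W = 1 \left(-36 + 4 \left(-1\right)\right) = 1 \left(-36 - 4\right) = 1 \left(-40\right) = -40$)
$f{\left(K \right)} = - 280 K$ ($f{\left(K \right)} = - 40 \left(6 K + 1 K\right) = - 40 \left(6 K + K\right) = - 40 \cdot 7 K = - 280 K$)
$\frac{389398}{47598} - \frac{277122}{f{\left(-642 \right)}} = \frac{389398}{47598} - \frac{277122}{\left(-280\right) \left(-642\right)} = 389398 \cdot \frac{1}{47598} - \frac{277122}{179760} = \frac{194699}{23799} - \frac{46187}{29960} = \frac{4733977627}{713018040}$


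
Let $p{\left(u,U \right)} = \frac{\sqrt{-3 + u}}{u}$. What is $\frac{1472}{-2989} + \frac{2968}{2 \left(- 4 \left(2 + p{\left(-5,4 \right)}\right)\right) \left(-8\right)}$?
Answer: $\frac{27087071}{1291248} + \frac{1855 i \sqrt{2}}{432} \approx 20.977 + 6.0726 i$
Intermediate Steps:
$p{\left(u,U \right)} = \frac{\sqrt{-3 + u}}{u}$
$\frac{1472}{-2989} + \frac{2968}{2 \left(- 4 \left(2 + p{\left(-5,4 \right)}\right)\right) \left(-8\right)} = \frac{1472}{-2989} + \frac{2968}{2 \left(- 4 \left(2 + \frac{\sqrt{-3 - 5}}{-5}\right)\right) \left(-8\right)} = 1472 \left(- \frac{1}{2989}\right) + \frac{2968}{2 \left(- 4 \left(2 - \frac{\sqrt{-8}}{5}\right)\right) \left(-8\right)} = - \frac{1472}{2989} + \frac{2968}{2 \left(- 4 \left(2 - \frac{2 i \sqrt{2}}{5}\right)\right) \left(-8\right)} = - \frac{1472}{2989} + \frac{2968}{2 \left(-8 + \frac{8 i \sqrt{2}}{5}\right) \left(-8\right)} = - \frac{1472}{2989} + \frac{2968}{\left(-16 + \frac{16 i \sqrt{2}}{5}\right) \left(-8\right)} = - \frac{1472}{2989} + \frac{2968}{128 - \frac{128 i \sqrt{2}}{5}}$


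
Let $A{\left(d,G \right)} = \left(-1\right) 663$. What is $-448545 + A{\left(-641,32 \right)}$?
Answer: $-449208$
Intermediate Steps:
$A{\left(d,G \right)} = -663$
$-448545 + A{\left(-641,32 \right)} = -448545 - 663 = -449208$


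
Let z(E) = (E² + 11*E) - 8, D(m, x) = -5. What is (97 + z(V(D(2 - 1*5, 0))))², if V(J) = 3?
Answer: 17161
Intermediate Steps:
z(E) = -8 + E² + 11*E
(97 + z(V(D(2 - 1*5, 0))))² = (97 + (-8 + 3² + 11*3))² = (97 + (-8 + 9 + 33))² = (97 + 34)² = 131² = 17161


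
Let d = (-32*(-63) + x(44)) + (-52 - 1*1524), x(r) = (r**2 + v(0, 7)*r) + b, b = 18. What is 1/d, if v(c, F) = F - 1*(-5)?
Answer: 1/2922 ≈ 0.00034223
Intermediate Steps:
v(c, F) = 5 + F (v(c, F) = F + 5 = 5 + F)
x(r) = 18 + r**2 + 12*r (x(r) = (r**2 + (5 + 7)*r) + 18 = (r**2 + 12*r) + 18 = 18 + r**2 + 12*r)
d = 2922 (d = (-32*(-63) + (18 + 44**2 + 12*44)) + (-52 - 1*1524) = (2016 + (18 + 1936 + 528)) + (-52 - 1524) = (2016 + 2482) - 1576 = 4498 - 1576 = 2922)
1/d = 1/2922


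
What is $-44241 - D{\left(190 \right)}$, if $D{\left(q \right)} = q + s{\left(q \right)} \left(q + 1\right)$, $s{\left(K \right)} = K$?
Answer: $-80721$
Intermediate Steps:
$D{\left(q \right)} = q + q \left(1 + q\right)$ ($D{\left(q \right)} = q + q \left(q + 1\right) = q + q \left(1 + q\right)$)
$-44241 - D{\left(190 \right)} = -44241 - 190 \left(2 + 190\right) = -44241 - 190 \cdot 192 = -44241 - 36480 = -80721$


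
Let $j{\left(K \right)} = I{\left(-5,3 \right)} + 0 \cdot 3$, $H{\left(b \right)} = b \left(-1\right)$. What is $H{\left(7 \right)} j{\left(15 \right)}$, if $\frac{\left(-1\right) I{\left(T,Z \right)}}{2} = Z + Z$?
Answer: $84$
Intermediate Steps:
$H{\left(b \right)} = - b$
$I{\left(T,Z \right)} = - 4 Z$ ($I{\left(T,Z \right)} = - 2 \left(Z + Z\right) = - 2 \cdot 2 Z = - 4 Z$)
$j{\left(K \right)} = -12$ ($j{\left(K \right)} = \left(-4\right) 3 + 0 \cdot 3 = -12 + 0 = -12$)
$H{\left(7 \right)} j{\left(15 \right)} = \left(-1\right) 7 \left(-12\right) = \left(-7\right) \left(-12\right) = 84$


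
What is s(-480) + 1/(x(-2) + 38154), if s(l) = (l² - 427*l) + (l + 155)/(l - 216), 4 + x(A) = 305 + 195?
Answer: 5855685352973/13450200 ≈ 4.3536e+5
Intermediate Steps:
x(A) = 496 (x(A) = -4 + (305 + 195) = -4 + 500 = 496)
s(l) = l² - 427*l + (155 + l)/(-216 + l) (s(l) = (l² - 427*l) + (155 + l)/(-216 + l) = l² - 427*l + (155 + l)/(-216 + l))
s(-480) + 1/(x(-2) + 38154) = (155 + (-480)³ - 643*(-480)² + 92233*(-480))/(-216 - 480) + 1/(496 + 38154) = (155 - 110592000 - 643*230400 - 44271840)/(-696) + 1/38650 = -(155 - 110592000 - 148147200 - 44271840)/696 + 1/38650 = -1/696*(-303010885) + 1/38650 = 303010885/696 + 1/38650 = 5855685352973/13450200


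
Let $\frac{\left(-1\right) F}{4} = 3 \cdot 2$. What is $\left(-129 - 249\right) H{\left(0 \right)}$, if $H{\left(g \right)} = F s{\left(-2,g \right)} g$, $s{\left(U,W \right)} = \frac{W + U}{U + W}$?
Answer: $0$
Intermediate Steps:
$s{\left(U,W \right)} = 1$ ($s{\left(U,W \right)} = \frac{U + W}{U + W} = 1$)
$F = -24$ ($F = - 4 \cdot 3 \cdot 2 = \left(-4\right) 6 = -24$)
$H{\left(g \right)} = - 24 g$ ($H{\left(g \right)} = \left(-24\right) 1 g = - 24 g$)
$\left(-129 - 249\right) H{\left(0 \right)} = \left(-129 - 249\right) \left(\left(-24\right) 0\right) = \left(-378\right) 0 = 0$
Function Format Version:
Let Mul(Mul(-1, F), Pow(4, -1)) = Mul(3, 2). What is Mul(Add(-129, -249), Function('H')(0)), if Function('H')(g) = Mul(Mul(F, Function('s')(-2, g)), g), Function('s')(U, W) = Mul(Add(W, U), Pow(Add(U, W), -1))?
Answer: 0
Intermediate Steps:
Function('s')(U, W) = 1 (Function('s')(U, W) = Mul(Add(U, W), Pow(Add(U, W), -1)) = 1)
F = -24 (F = Mul(-4, Mul(3, 2)) = Mul(-4, 6) = -24)
Function('H')(g) = Mul(-24, g) (Function('H')(g) = Mul(Mul(-24, 1), g) = Mul(-24, g))
Mul(Add(-129, -249), Function('H')(0)) = Mul(Add(-129, -249), Mul(-24, 0)) = Mul(-378, 0) = 0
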